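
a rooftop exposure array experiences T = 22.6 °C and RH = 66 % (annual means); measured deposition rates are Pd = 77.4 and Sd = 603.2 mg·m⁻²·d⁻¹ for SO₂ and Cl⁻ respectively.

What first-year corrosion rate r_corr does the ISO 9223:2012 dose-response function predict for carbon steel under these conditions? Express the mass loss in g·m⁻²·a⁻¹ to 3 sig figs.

r_corr = 1.18e+03 g·m⁻²·a⁻¹

carbon steel: T>10 °C ⇒ hinge -0.054·(22.6−10) = -0.6804
  sulphur-dioxide contribution → 32.2 μm/a
  chloride contribution → 117.8 μm/a
  total first-year rate 150 μm/a
Convert to mass loss: 150 μm/a × 7.85 g/cm³ = 1177 g·m⁻²·a⁻¹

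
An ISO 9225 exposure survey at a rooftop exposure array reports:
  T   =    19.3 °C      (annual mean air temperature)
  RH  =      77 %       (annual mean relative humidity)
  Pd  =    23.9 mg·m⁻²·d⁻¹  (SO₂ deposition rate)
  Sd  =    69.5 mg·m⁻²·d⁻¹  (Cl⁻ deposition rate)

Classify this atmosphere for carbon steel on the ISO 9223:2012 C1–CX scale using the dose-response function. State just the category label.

C4

carbon steel: temperature factor f = -0.054·(9.3) = -0.5022
  SO₂ term: 1.77·23.9^0.52·exp(0.02·77-0.5022) = 26.03
  Cl⁻ term: 0.102·69.5^0.62·exp(0.033·77+0.04·19.3) = 38.86
  r_corr = 26.03 + 38.86 = 64.88 μm/a
64.9 μm/a falls in (50, 80] for carbon steel → category C4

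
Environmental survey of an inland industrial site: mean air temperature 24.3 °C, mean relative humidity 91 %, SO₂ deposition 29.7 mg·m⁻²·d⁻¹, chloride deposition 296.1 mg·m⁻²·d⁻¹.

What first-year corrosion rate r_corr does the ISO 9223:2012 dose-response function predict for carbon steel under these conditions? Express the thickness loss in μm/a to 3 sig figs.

carbon steel: f(T) = -0.054·(T−10) [T>10 °C] = -0.7722
  Pd branch = 1.77·Pd^0.52·e^(0.02·RH+f) = 29.43 μm/a
  Cl⁻ term: 0.102·296.1^0.62·exp(0.033·91+0.04·24.3) = 185
  sum: 29.43 + 185 → r_corr = 214.5 μm/a

r_corr = 214 μm/a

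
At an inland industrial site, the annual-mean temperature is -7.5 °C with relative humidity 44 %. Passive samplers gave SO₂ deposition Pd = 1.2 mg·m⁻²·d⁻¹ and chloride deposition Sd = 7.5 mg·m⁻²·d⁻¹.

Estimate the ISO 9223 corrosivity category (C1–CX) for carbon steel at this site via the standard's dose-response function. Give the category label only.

C2

carbon steel: f(T) = +0.150·(T−10) [T≤10 °C] = -2.6250
  Pd branch = 1.77·Pd^0.52·e^(0.02·RH+f) = 0.3399 μm/a
  Sd branch = 0.102·Sd^0.62·e^(0.033·RH+0.04·T) = 1.126 μm/a
  sum: 0.3399 + 1.126 → r_corr = 1.466 μm/a
ISO 9223 Table 2 (carbon steel): 1.3 < 1.47 ≤ 25 μm/a ⇒ C2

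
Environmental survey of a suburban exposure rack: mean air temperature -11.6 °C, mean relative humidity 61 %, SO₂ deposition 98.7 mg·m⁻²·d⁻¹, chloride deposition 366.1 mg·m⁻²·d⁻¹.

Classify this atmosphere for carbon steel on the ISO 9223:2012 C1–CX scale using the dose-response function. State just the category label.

carbon steel: T≤10 °C ⇒ hinge +0.150·(-11.6−10) = -3.2400
  SO₂ term: 1.77·98.7^0.52·exp(0.02·61-3.2400) = 2.557
  Sd branch = 0.102·Sd^0.62·e^(0.033·RH+0.04·T) = 18.65 μm/a
  r_corr = 2.557 + 18.65 = 21.21 μm/a
ISO 9223 Table 2 (carbon steel): 1.3 < 21.2 ≤ 25 μm/a ⇒ C2

C2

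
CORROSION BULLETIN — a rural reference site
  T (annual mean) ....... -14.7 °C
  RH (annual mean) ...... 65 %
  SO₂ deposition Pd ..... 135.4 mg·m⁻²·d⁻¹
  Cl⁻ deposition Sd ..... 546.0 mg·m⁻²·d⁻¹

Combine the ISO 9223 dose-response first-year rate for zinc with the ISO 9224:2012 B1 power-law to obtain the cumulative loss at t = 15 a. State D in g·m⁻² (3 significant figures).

D(15) = 75.9 g·m⁻²

zinc: f(T) = +0.038·(T−10) [T≤10 °C] = -0.9386
  sulphur-dioxide contribution → 0.8698 μm/a
  chloride contribution → 0.3065 μm/a
  total first-year rate 1.176 μm/a
ISO 9224: D(t) = r_corr · t^b with b = 0.813 (zinc, B1)
  D(15) = 1.176 × 15^0.813 = 1.176 × 9.04 = 10.63 μm
  Mass loss = 10.63 μm × 7.14 g/cm³ = 75.92 g·m⁻²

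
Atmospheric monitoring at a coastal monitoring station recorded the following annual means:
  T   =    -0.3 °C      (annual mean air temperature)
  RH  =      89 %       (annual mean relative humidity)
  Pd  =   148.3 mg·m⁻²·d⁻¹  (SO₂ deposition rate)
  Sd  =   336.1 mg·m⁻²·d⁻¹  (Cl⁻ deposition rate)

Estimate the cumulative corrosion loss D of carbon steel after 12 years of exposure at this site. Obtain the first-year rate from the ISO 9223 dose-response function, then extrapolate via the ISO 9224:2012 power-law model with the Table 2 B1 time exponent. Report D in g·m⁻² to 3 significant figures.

carbon steel: f(T) = +0.150·(T−10) [T≤10 °C] = -1.5450
  SO₂ term: 1.77·148.3^0.52·exp(0.02·89-1.5450) = 30.13
  Cl⁻ term: 0.102·336.1^0.62·exp(0.033·89+0.04·-0.3) = 70.04
  r_corr = 30.13 + 70.04 = 100.2 μm/a
ISO 9224: D(t) = r_corr · t^b with b = 0.523 (carbon steel, B1)
  D(12) = 100.2 × 12^0.523 = 100.2 × 3.668 = 367.4 μm
  Mass loss = 367.4 μm × 7.85 g/cm³ = 2884 g·m⁻²

D(12) = 2.88e+03 g·m⁻²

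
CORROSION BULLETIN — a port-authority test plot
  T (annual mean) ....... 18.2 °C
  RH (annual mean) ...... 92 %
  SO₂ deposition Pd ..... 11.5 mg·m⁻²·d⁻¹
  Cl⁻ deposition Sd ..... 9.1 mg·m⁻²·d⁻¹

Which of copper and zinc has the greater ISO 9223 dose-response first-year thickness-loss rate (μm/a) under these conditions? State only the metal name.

copper: T>10 °C ⇒ hinge -0.080·(18.2−10) = -0.6560
  Pd branch = 0.0053·Pd^0.26·e^(0.059·RH+f) = 1.182 μm/a
  Sd branch = 0.01025·Sd^0.27·e^(0.036·RH+0.049·T) = 1.246 μm/a
  r_corr = 1.182 + 1.246 = 2.427 μm/a
zinc: f(T) = -0.071·(T−10) [T>10 °C] = -0.5822
  Pd branch = 0.0129·Pd^0.44·e^(0.046·RH+f) = 1.453 μm/a
  Cl⁻ term: 0.0175·9.1^0.57·exp(0.008·92+0.085·18.2) = 0.6042
  r_corr = 1.453 + 0.6042 = 2.058 μm/a
Ordering by μm/a: copper (2.43) > zinc (2.06)

copper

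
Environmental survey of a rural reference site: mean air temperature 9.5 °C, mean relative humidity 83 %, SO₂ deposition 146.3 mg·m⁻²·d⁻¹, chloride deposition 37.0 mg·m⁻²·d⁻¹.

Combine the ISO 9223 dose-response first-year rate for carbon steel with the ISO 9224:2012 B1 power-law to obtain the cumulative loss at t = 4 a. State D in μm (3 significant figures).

carbon steel: f(T) = +0.150·(T−10) [T≤10 °C] = -0.0750
  sulphur-dioxide contribution → 115.4 μm/a
  chloride contribution → 21.65 μm/a
  ⇒ r_corr(carbon steel) = 137.1 μm/a
Power-law: D(4) = r_corr · 4^0.523
  D(4) = 137.1 × 4^0.523 = 137.1 × 2.065 = 283 μm

D(4) = 283 μm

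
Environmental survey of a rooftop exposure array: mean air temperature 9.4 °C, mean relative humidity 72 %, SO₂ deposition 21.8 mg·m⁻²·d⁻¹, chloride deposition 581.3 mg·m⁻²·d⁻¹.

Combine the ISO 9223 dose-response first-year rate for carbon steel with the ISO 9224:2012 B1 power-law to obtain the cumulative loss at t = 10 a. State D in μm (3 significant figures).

D(10) = 389 μm

carbon steel: f(T) = +0.150·(T−10) [T≤10 °C] = -0.0900
  Pd branch = 1.77·Pd^0.52·e^(0.02·RH+f) = 33.91 μm/a
  Sd branch = 0.102·Sd^0.62·e^(0.033·RH+0.04·T) = 82.74 μm/a
  r_corr = 33.91 + 82.74 = 116.6 μm/a
ISO 9224: D(t) = r_corr · t^b with b = 0.523 (carbon steel, B1)
  D(10) = 116.6 × 10^0.523 = 116.6 × 3.334 = 388.9 μm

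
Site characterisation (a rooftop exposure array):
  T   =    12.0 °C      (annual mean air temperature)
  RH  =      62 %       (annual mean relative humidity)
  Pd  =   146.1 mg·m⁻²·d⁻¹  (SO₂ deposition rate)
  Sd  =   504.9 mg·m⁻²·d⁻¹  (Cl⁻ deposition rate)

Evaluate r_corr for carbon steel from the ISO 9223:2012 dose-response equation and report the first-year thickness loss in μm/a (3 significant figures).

r_corr = 134 μm/a

carbon steel: T>10 °C ⇒ hinge -0.054·(12.0−10) = -0.1080
  sulphur-dioxide contribution → 73.32 μm/a
  chloride contribution → 60.48 μm/a
  ⇒ r_corr(carbon steel) = 133.8 μm/a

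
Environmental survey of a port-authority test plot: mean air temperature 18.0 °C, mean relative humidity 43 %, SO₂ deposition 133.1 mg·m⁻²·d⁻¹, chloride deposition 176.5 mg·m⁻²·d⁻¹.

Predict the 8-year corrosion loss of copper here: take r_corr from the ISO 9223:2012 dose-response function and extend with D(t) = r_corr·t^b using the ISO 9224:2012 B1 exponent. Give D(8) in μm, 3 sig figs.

D(8) = 2.39 μm

copper: T>10 °C ⇒ hinge -0.080·(18.0−10) = -0.6400
  sulphur-dioxide contribution → 0.126 μm/a
  chloride contribution → 0.4706 μm/a
  total first-year rate 0.5966 μm/a
Long-term exponent b (ISO 9224 Table 2, B1) = 0.667
  D(8) = 0.5966 × 8^0.667 = 0.5966 × 4.003 = 2.388 μm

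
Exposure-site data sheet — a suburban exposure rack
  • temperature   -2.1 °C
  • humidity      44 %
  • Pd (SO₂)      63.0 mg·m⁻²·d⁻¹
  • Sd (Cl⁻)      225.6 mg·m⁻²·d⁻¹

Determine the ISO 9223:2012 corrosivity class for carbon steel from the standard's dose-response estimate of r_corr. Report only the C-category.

carbon steel: f(T) = +0.150·(T−10) [T≤10 °C] = -1.8150
  sulphur-dioxide contribution → 5.992 μm/a
  chloride contribution → 11.53 μm/a
  total first-year rate 17.52 μm/a
Category bounds: 1.3…25 μm/a bracket r_corr ⇒ C2

C2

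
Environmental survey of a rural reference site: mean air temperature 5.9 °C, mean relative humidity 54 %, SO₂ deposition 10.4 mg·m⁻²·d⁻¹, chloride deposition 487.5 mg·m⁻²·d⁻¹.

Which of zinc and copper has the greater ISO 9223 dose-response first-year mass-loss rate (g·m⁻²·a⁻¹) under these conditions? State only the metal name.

zinc

zinc: T≤10 °C ⇒ hinge +0.038·(5.9−10) = -0.1558
  Pd branch = 0.0129·Pd^0.44·e^(0.046·RH+f) = 0.3709 μm/a
  Sd branch = 0.0175·Sd^0.57·e^(0.008·RH+0.085·T) = 1.516 μm/a
  sum: 0.3709 + 1.516 → r_corr = 1.887 μm/a
  mass loss = 1.887 μm/a × 7.14 g/cm³ = 13.47 g·m⁻²·a⁻¹
copper: f(T) = +0.126·(T−10) [T≤10 °C] = -0.5166
  SO₂ term: 0.0053·10.4^0.26·exp(0.059·54-0.5166) = 0.1406
  Cl⁻ term: 0.01025·487.5^0.27·exp(0.036·54+0.049·5.9) = 0.5085
  sum: 0.1406 + 0.5085 → r_corr = 0.6491 μm/a
  mass loss = 0.6491 μm/a × 8.96 g/cm³ = 5.816 g·m⁻²·a⁻¹
Ordering by g·m⁻²·a⁻¹: zinc (13.5) > copper (5.82)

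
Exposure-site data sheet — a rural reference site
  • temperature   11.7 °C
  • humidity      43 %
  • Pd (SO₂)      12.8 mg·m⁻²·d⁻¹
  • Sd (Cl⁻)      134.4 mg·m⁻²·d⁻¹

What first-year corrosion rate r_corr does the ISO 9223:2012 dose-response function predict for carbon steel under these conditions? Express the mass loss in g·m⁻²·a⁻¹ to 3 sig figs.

carbon steel: T>10 °C ⇒ hinge -0.054·(11.7−10) = -0.0918
  Pd branch = 1.77·Pd^0.52·e^(0.02·RH+f) = 14.37 μm/a
  Sd branch = 0.102·Sd^0.62·e^(0.033·RH+0.04·T) = 14.05 μm/a
  sum: 14.37 + 14.05 → r_corr = 28.42 μm/a
Convert to mass loss: 28.42 μm/a × 7.85 g/cm³ = 223.1 g·m⁻²·a⁻¹

r_corr = 223 g·m⁻²·a⁻¹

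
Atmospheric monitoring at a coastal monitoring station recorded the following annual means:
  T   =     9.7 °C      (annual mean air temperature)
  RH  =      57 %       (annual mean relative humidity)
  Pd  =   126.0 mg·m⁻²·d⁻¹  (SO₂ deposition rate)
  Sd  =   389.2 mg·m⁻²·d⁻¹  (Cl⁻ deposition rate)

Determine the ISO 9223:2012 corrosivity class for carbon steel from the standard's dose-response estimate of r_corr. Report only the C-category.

carbon steel: T≤10 °C ⇒ hinge +0.150·(9.7−10) = -0.0450
  Pd branch = 1.77·Pd^0.52·e^(0.02·RH+f) = 65.42 μm/a
  Cl⁻ term: 0.102·389.2^0.62·exp(0.033·57+0.04·9.7) = 39.8
  r_corr = 65.42 + 39.8 = 105.2 μm/a
105 μm/a falls in (80, 200] for carbon steel → category C5

C5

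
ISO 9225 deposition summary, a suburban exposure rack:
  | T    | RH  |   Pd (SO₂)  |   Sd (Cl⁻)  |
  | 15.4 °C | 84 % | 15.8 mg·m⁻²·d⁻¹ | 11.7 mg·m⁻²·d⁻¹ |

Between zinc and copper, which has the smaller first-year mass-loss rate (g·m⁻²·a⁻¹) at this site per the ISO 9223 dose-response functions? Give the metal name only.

zinc: T>10 °C ⇒ hinge -0.071·(15.4−10) = -0.3834
  SO₂ term: 0.0129·15.8^0.44·exp(0.046·84-0.3834) = 1.411
  Sd branch = 0.0175·Sd^0.57·e^(0.008·RH+0.085·T) = 0.5155 μm/a
  r_corr = 1.411 + 0.5155 = 1.927 μm/a
  mass loss = 1.927 μm/a × 7.14 g/cm³ = 13.76 g·m⁻²·a⁻¹
copper: temperature factor f = -0.080·(5.4) = -0.4320
  Pd branch = 0.0053·Pd^0.26·e^(0.059·RH+f) = 1.002 μm/a
  Cl⁻ term: 0.01025·11.7^0.27·exp(0.036·84+0.049·15.4) = 0.8713
  sum: 1.002 + 0.8713 → r_corr = 1.873 μm/a
  mass loss = 1.873 μm/a × 8.96 g/cm³ = 16.78 g·m⁻²·a⁻¹
Ordering by g·m⁻²·a⁻¹: copper (16.8) > zinc (13.8)

zinc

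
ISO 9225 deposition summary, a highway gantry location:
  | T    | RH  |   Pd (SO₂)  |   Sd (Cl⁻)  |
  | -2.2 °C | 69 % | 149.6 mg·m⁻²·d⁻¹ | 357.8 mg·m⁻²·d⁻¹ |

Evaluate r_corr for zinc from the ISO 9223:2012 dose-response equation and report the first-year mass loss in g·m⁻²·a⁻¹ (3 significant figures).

r_corr = 17.7 g·m⁻²·a⁻¹

zinc: f(T) = +0.038·(T−10) [T≤10 °C] = -0.4636
  Pd branch = 0.0129·Pd^0.44·e^(0.046·RH+f) = 1.757 μm/a
  Cl⁻ term: 0.0175·357.8^0.57·exp(0.008·69+0.085·-2.2) = 0.7197
  sum: 1.757 + 0.7197 → r_corr = 2.476 μm/a
Convert to mass loss: 2.476 μm/a × 7.14 g/cm³ = 17.68 g·m⁻²·a⁻¹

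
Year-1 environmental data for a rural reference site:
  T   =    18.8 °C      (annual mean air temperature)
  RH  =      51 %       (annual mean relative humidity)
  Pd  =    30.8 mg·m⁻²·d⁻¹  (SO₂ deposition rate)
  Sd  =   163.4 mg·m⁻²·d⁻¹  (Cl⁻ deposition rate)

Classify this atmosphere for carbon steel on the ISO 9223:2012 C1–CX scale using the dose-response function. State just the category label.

C3

carbon steel: f(T) = -0.054·(T−10) [T>10 °C] = -0.4752
  SO₂ term: 1.77·30.8^0.52·exp(0.02·51-0.4752) = 18.14
  Sd branch = 0.102·Sd^0.62·e^(0.033·RH+0.04·T) = 27.44 μm/a
  sum: 18.14 + 27.44 → r_corr = 45.58 μm/a
45.6 μm/a falls in (25, 50] for carbon steel → category C3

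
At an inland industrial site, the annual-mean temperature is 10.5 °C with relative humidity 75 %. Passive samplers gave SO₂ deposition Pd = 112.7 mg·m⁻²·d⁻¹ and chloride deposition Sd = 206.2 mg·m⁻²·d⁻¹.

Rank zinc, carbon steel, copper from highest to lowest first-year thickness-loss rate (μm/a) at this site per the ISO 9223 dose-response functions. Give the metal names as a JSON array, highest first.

["carbon steel", "zinc", "copper"]

zinc: f(T) = -0.071·(T−10) [T>10 °C] = -0.0355
  SO₂ term: 0.0129·112.7^0.44·exp(0.046·75-0.0355) = 3.136
  Sd branch = 0.0175·Sd^0.57·e^(0.008·RH+0.085·T) = 1.623 μm/a
  sum: 3.136 + 1.623 → r_corr = 4.759 μm/a
carbon steel: f(T) = -0.054·(T−10) [T>10 °C] = -0.0270
  SO₂ term: 1.77·112.7^0.52·exp(0.02·75-0.0270) = 90.09
  Cl⁻ term: 0.102·206.2^0.62·exp(0.033·75+0.04·10.5) = 50.2
  r_corr = 90.09 + 50.2 = 140.3 μm/a
copper: f(T) = -0.080·(T−10) [T>10 °C] = -0.0400
  Pd branch = 0.0053·Pd^0.26·e^(0.059·RH+f) = 1.453 μm/a
  Cl⁻ term: 0.01025·206.2^0.27·exp(0.036·75+0.049·10.5) = 1.076
  r_corr = 1.453 + 1.076 = 2.528 μm/a
Ordering by μm/a: carbon steel (140) > zinc (4.76) > copper (2.53)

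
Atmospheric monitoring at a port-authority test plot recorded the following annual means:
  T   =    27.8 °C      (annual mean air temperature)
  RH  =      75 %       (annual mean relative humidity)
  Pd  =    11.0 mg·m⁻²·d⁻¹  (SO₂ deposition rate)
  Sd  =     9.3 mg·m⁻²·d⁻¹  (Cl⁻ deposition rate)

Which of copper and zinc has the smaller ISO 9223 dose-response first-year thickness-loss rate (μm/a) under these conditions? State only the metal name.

copper

copper: f(T) = -0.080·(T−10) [T>10 °C] = -1.4240
  SO₂ term: 0.0053·11.0^0.26·exp(0.059·75-1.4240) = 0.1988
  Sd branch = 0.01025·Sd^0.27·e^(0.036·RH+0.049·T) = 1.087 μm/a
  sum: 0.1988 + 1.087 → r_corr = 1.286 μm/a
zinc: T>10 °C ⇒ hinge -0.071·(27.8−10) = -1.2638
  SO₂ term: 0.0129·11.0^0.44·exp(0.046·75-1.2638) = 0.3298
  Cl⁻ term: 0.0175·9.3^0.57·exp(0.008·75+0.085·27.8) = 1.208
  r_corr = 0.3298 + 1.208 = 1.537 μm/a
Ordering by μm/a: zinc (1.54) > copper (1.29)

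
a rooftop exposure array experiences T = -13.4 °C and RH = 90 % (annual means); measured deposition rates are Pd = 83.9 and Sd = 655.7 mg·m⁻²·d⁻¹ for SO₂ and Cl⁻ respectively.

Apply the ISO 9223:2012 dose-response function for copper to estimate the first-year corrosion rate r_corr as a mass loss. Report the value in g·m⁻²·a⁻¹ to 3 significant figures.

copper: T≤10 °C ⇒ hinge +0.126·(-13.4−10) = -2.9484
  Pd branch = 0.0053·Pd^0.26·e^(0.059·RH+f) = 0.1779 μm/a
  Sd branch = 0.01025·Sd^0.27·e^(0.036·RH+0.049·T) = 0.782 μm/a
  r_corr = 0.1779 + 0.782 = 0.9598 μm/a
Convert to mass loss: 0.9598 μm/a × 8.96 g/cm³ = 8.6 g·m⁻²·a⁻¹

r_corr = 8.60 g·m⁻²·a⁻¹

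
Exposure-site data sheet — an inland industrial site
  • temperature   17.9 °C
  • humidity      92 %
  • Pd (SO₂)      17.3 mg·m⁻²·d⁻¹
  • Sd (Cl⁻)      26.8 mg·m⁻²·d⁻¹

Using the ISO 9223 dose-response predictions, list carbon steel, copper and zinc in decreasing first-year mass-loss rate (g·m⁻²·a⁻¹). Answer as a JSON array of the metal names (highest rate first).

["carbon steel", "copper", "zinc"]

carbon steel: f(T) = -0.054·(T−10) [T>10 °C] = -0.4266
  Pd branch = 1.77·Pd^0.52·e^(0.02·RH+f) = 32.03 μm/a
  Sd branch = 0.102·Sd^0.62·e^(0.033·RH+0.04·T) = 33.38 μm/a
  r_corr = 32.03 + 33.38 = 65.41 μm/a
  mass loss = 65.41 μm/a × 7.85 g/cm³ = 513.5 g·m⁻²·a⁻¹
copper: temperature factor f = -0.080·(7.9) = -0.6320
  Pd branch = 0.0053·Pd^0.26·e^(0.059·RH+f) = 1.346 μm/a
  Sd branch = 0.01025·Sd^0.27·e^(0.036·RH+0.049·T) = 1.643 μm/a
  r_corr = 1.346 + 1.643 = 2.989 μm/a
  mass loss = 2.989 μm/a × 8.96 g/cm³ = 26.78 g·m⁻²·a⁻¹
zinc: T>10 °C ⇒ hinge -0.071·(17.9−10) = -0.5609
  SO₂ term: 0.0129·17.3^0.44·exp(0.046·92-0.5609) = 1.777
  Cl⁻ term: 0.0175·26.8^0.57·exp(0.008·92+0.085·17.9) = 1.09
  sum: 1.777 + 1.09 → r_corr = 2.867 μm/a
  mass loss = 2.867 μm/a × 7.14 g/cm³ = 20.47 g·m⁻²·a⁻¹
Ordering by g·m⁻²·a⁻¹: carbon steel (514) > copper (26.8) > zinc (20.5)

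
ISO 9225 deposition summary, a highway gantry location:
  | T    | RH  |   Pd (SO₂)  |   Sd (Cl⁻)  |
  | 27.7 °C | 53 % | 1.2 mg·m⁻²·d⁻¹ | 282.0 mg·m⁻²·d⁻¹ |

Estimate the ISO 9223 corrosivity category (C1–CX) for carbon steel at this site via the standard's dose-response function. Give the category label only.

carbon steel: f(T) = -0.054·(T−10) [T>10 °C] = -0.9558
  Pd branch = 1.77·Pd^0.52·e^(0.02·RH+f) = 2.16 μm/a
  Sd branch = 0.102·Sd^0.62·e^(0.033·RH+0.04·T) = 58.69 μm/a
  sum: 2.16 + 58.69 → r_corr = 60.85 μm/a
60.8 μm/a falls in (50, 80] for carbon steel → category C4

C4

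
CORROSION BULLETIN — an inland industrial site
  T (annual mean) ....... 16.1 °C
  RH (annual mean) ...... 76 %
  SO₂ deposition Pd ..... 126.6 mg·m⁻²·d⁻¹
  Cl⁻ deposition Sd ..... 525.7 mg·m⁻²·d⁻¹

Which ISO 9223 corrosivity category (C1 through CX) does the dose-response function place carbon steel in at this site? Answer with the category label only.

carbon steel: T>10 °C ⇒ hinge -0.054·(16.1−10) = -0.3294
  SO₂ term: 1.77·126.6^0.52·exp(0.02·76-0.3294) = 72.16
  Sd branch = 0.102·Sd^0.62·e^(0.033·RH+0.04·T) = 116 μm/a
  sum: 72.16 + 116 → r_corr = 188.1 μm/a
ISO 9223 Table 2 (carbon steel): 80 < 188 ≤ 200 μm/a ⇒ C5

C5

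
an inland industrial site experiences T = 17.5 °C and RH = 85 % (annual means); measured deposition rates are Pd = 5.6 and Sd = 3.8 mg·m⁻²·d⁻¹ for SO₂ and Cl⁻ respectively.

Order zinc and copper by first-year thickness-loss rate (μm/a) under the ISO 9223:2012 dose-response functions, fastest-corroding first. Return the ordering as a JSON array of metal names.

zinc: temperature factor f = -0.071·(7.5) = -0.5325
  Pd branch = 0.0129·Pd^0.44·e^(0.046·RH+f) = 0.8065 μm/a
  Sd branch = 0.0175·Sd^0.57·e^(0.008·RH+0.085·T) = 0.3272 μm/a
  r_corr = 0.8065 + 0.3272 = 1.134 μm/a
copper: T>10 °C ⇒ hinge -0.080·(17.5−10) = -0.6000
  SO₂ term: 0.0053·5.6^0.26·exp(0.059·85-0.6000) = 0.6858
  Sd branch = 0.01025·Sd^0.27·e^(0.036·RH+0.049·T) = 0.7389 μm/a
  sum: 0.6858 + 0.7389 → r_corr = 1.425 μm/a
Ordering by μm/a: copper (1.42) > zinc (1.13)

["copper", "zinc"]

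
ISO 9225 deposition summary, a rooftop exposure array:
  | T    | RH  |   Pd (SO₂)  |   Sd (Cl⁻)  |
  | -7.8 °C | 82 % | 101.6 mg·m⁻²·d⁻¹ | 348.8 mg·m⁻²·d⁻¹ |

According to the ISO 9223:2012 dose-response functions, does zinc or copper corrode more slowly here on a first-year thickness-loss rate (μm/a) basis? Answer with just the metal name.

zinc: f(T) = +0.038·(T−10) [T≤10 °C] = -0.6764
  sulphur-dioxide contribution → 2.178 μm/a
  chloride contribution → 0.489 μm/a
  total first-year rate 2.667 μm/a
copper: temperature factor f = +0.126·(-17.8) = -2.2428
  sulphur-dioxide contribution → 0.2361 μm/a
  chloride contribution → 0.6505 μm/a
  ⇒ r_corr(copper) = 0.8867 μm/a
Ordering by μm/a: zinc (2.67) > copper (0.887)

copper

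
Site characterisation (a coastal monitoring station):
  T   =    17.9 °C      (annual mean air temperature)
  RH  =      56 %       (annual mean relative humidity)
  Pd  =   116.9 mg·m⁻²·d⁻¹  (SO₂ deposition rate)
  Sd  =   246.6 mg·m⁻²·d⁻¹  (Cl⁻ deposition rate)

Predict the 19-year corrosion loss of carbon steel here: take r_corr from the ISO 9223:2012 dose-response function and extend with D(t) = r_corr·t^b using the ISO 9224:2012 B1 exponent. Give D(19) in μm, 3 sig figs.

D(19) = 384 μm

carbon steel: temperature factor f = -0.054·(7.9) = -0.4266
  Pd branch = 1.77·Pd^0.52·e^(0.02·RH+f) = 42.11 μm/a
  Sd branch = 0.102·Sd^0.62·e^(0.033·RH+0.04·T) = 40.29 μm/a
  sum: 42.11 + 40.29 → r_corr = 82.4 μm/a
Power-law: D(19) = r_corr · 19^0.523
  D(19) = 82.4 × 19^0.523 = 82.4 × 4.664 = 384.3 μm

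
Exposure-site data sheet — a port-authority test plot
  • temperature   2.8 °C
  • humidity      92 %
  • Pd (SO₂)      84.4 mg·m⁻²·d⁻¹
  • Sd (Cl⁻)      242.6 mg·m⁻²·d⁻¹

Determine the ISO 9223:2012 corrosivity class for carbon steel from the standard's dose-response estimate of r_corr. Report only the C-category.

C5

carbon steel: temperature factor f = +0.150·(-7.2) = -1.0800
  Pd branch = 1.77·Pd^0.52·e^(0.02·RH+f) = 38 μm/a
  Cl⁻ term: 0.102·242.6^0.62·exp(0.033·92+0.04·2.8) = 71.51
  sum: 38 + 71.51 → r_corr = 109.5 μm/a
Category bounds: 80…200 μm/a bracket r_corr ⇒ C5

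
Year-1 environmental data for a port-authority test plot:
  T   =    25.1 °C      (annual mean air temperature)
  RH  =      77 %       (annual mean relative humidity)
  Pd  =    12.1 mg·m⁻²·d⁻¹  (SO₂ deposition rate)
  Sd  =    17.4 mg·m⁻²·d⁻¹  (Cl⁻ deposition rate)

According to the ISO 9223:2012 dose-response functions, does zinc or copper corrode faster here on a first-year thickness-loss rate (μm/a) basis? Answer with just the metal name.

zinc: T>10 °C ⇒ hinge -0.071·(25.1−10) = -1.0721
  Pd branch = 0.0129·Pd^0.44·e^(0.046·RH+f) = 0.4568 μm/a
  Cl⁻ term: 0.0175·17.4^0.57·exp(0.008·77+0.085·25.1) = 1.394
  r_corr = 0.4568 + 1.394 = 1.851 μm/a
copper: T>10 °C ⇒ hinge -0.080·(25.1−10) = -1.2080
  Pd branch = 0.0053·Pd^0.26·e^(0.059·RH+f) = 0.2846 μm/a
  Cl⁻ term: 0.01025·17.4^0.27·exp(0.036·77+0.049·25.1) = 1.212
  sum: 0.2846 + 1.212 → r_corr = 1.497 μm/a
Ordering by μm/a: zinc (1.85) > copper (1.5)

zinc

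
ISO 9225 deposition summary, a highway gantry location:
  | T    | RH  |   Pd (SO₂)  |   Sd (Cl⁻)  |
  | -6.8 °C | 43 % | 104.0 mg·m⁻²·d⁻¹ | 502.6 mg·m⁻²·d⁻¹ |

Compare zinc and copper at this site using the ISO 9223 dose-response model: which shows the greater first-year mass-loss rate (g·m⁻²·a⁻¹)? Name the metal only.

zinc

zinc: f(T) = +0.038·(T−10) [T≤10 °C] = -0.6384
  Pd branch = 0.0129·Pd^0.44·e^(0.046·RH+f) = 0.3801 μm/a
  Sd branch = 0.0175·Sd^0.57·e^(0.008·RH+0.085·T) = 0.4799 μm/a
  r_corr = 0.3801 + 0.4799 = 0.8599 μm/a
  mass loss = 0.8599 μm/a × 7.14 g/cm³ = 6.14 g·m⁻²·a⁻¹
copper: f(T) = +0.126·(T−10) [T≤10 °C] = -2.1168
  SO₂ term: 0.0053·104.0^0.26·exp(0.059·43-2.1168) = 0.02699
  Cl⁻ term: 0.01025·502.6^0.27·exp(0.036·43+0.049·-6.8) = 0.1852
  r_corr = 0.02699 + 0.1852 = 0.2122 μm/a
  mass loss = 0.2122 μm/a × 8.96 g/cm³ = 1.901 g·m⁻²·a⁻¹
Ordering by g·m⁻²·a⁻¹: zinc (6.14) > copper (1.9)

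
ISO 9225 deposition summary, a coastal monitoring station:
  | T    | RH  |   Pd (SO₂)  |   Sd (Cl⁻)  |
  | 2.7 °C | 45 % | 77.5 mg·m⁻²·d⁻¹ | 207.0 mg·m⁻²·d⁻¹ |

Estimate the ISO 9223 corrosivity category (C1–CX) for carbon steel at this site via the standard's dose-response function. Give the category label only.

carbon steel: f(T) = +0.150·(T−10) [T≤10 °C] = -1.0950
  sulphur-dioxide contribution → 13.99 μm/a
  chloride contribution → 13.69 μm/a
  total first-year rate 27.67 μm/a
ISO 9223 Table 2 (carbon steel): 25 < 27.7 ≤ 50 μm/a ⇒ C3

C3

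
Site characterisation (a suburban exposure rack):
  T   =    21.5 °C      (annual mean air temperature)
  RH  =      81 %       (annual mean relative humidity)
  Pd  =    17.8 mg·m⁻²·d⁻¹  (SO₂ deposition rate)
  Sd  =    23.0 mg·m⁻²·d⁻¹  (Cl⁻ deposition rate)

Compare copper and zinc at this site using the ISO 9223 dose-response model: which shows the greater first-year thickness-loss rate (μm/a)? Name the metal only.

copper: T>10 °C ⇒ hinge -0.080·(21.5−10) = -0.9200
  SO₂ term: 0.0053·17.8^0.26·exp(0.059·81-0.9200) = 0.5313
  Sd branch = 0.01025·Sd^0.27·e^(0.036·RH+0.049·T) = 1.266 μm/a
  r_corr = 0.5313 + 1.266 = 1.797 μm/a
zinc: T>10 °C ⇒ hinge -0.071·(21.5−10) = -0.8165
  Pd branch = 0.0129·Pd^0.44·e^(0.046·RH+f) = 0.8401 μm/a
  Sd branch = 0.0175·Sd^0.57·e^(0.008·RH+0.085·T) = 1.243 μm/a
  sum: 0.8401 + 1.243 → r_corr = 2.083 μm/a
Ordering by μm/a: zinc (2.08) > copper (1.8)

zinc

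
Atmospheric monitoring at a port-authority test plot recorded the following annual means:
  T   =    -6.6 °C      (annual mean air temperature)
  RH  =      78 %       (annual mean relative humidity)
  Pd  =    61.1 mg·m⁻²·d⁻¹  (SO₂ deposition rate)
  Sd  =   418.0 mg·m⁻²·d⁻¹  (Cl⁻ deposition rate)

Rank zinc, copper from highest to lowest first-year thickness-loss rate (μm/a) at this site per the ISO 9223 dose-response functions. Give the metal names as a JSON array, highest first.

zinc: f(T) = +0.038·(T−10) [T≤10 °C] = -0.6308
  SO₂ term: 0.0129·61.1^0.44·exp(0.046·78-0.6308) = 1.516
  Cl⁻ term: 0.0175·418.0^0.57·exp(0.008·78+0.085·-6.6) = 0.5814
  r_corr = 1.516 + 0.5814 = 2.098 μm/a
copper: temperature factor f = +0.126·(-16.6) = -2.0916
  SO₂ term: 0.0053·61.1^0.26·exp(0.059·78-2.0916) = 0.1901
  Sd branch = 0.01025·Sd^0.27·e^(0.036·RH+0.049·T) = 0.6273 μm/a
  r_corr = 0.1901 + 0.6273 = 0.8174 μm/a
Ordering by μm/a: zinc (2.1) > copper (0.817)

["zinc", "copper"]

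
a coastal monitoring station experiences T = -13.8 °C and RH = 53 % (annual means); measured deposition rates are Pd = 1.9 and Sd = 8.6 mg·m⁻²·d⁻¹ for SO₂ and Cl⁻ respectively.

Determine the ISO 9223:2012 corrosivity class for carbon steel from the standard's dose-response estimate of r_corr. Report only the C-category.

C2

carbon steel: temperature factor f = +0.150·(-23.8) = -3.5700
  Pd branch = 1.77·Pd^0.52·e^(0.02·RH+f) = 0.2008 μm/a
  Cl⁻ term: 0.102·8.6^0.62·exp(0.033·53+0.04·-13.8) = 1.282
  sum: 0.2008 + 1.282 → r_corr = 1.483 μm/a
1.48 μm/a falls in (1.3, 25] for carbon steel → category C2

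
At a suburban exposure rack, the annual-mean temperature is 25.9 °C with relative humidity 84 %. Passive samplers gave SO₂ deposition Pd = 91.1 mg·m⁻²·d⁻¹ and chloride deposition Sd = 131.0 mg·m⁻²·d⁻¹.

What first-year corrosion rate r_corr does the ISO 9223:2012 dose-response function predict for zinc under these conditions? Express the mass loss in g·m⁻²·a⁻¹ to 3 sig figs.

r_corr = 45.9 g·m⁻²·a⁻¹

zinc: T>10 °C ⇒ hinge -0.071·(25.9−10) = -1.1289
  Pd branch = 0.0129·Pd^0.44·e^(0.046·RH+f) = 1.447 μm/a
  Sd branch = 0.0175·Sd^0.57·e^(0.008·RH+0.085·T) = 4.987 μm/a
  sum: 1.447 + 4.987 → r_corr = 6.434 μm/a
Convert to mass loss: 6.434 μm/a × 7.14 g/cm³ = 45.94 g·m⁻²·a⁻¹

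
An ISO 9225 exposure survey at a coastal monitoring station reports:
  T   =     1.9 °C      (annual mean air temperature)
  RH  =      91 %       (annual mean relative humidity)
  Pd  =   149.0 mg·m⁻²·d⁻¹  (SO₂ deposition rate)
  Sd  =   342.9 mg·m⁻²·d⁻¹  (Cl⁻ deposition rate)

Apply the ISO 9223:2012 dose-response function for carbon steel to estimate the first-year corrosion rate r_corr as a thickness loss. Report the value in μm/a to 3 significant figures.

r_corr = 126 μm/a

carbon steel: f(T) = +0.150·(T−10) [T≤10 °C] = -1.2150
  Pd branch = 1.77·Pd^0.52·e^(0.02·RH+f) = 43.73 μm/a
  Sd branch = 0.102·Sd^0.62·e^(0.033·RH+0.04·T) = 82.72 μm/a
  r_corr = 43.73 + 82.72 = 126.4 μm/a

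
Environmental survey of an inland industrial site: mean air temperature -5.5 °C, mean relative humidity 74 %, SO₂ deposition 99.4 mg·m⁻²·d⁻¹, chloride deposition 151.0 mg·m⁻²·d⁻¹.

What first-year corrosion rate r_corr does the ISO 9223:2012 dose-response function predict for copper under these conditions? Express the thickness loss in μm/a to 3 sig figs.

r_corr = 0.631 μm/a

copper: temperature factor f = +0.126·(-15.5) = -1.9530
  Pd branch = 0.0053·Pd^0.26·e^(0.059·RH+f) = 0.1957 μm/a
  Cl⁻ term: 0.01025·151.0^0.27·exp(0.036·74+0.049·-5.5) = 0.4355
  sum: 0.1957 + 0.4355 → r_corr = 0.6312 μm/a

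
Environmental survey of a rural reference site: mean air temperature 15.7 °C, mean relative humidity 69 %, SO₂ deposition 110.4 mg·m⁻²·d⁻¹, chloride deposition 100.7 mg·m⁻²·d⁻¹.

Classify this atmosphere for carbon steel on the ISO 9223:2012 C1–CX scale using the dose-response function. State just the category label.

carbon steel: temperature factor f = -0.054·(5.7) = -0.3078
  sulphur-dioxide contribution → 59.7 μm/a
  chloride contribution → 32.52 μm/a
  ⇒ r_corr(carbon steel) = 92.22 μm/a
ISO 9223 Table 2 (carbon steel): 80 < 92.2 ≤ 200 μm/a ⇒ C5

C5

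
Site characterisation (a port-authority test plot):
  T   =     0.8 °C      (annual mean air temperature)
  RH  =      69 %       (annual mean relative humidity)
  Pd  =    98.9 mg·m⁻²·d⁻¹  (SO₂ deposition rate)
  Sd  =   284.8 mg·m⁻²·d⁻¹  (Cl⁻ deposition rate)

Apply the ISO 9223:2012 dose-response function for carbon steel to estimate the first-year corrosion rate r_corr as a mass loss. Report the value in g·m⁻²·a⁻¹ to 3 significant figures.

r_corr = 419 g·m⁻²·a⁻¹

carbon steel: f(T) = +0.150·(T−10) [T≤10 °C] = -1.3800
  Pd branch = 1.77·Pd^0.52·e^(0.02·RH+f) = 19.3 μm/a
  Sd branch = 0.102·Sd^0.62·e^(0.033·RH+0.04·T) = 34.14 μm/a
  r_corr = 19.3 + 34.14 = 53.43 μm/a
Convert to mass loss: 53.43 μm/a × 7.85 g/cm³ = 419.4 g·m⁻²·a⁻¹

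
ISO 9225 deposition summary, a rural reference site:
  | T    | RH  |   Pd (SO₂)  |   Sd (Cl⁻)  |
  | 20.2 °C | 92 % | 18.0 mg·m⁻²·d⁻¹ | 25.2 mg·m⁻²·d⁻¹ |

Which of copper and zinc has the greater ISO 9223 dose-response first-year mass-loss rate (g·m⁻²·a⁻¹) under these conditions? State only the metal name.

copper: f(T) = -0.080·(T−10) [T>10 °C] = -0.8160
  sulphur-dioxide contribution → 1.131 μm/a
  chloride contribution → 1.809 μm/a
  ⇒ r_corr(copper) = 2.94 μm/a
  mass loss = 2.94 μm/a × 8.96 g/cm³ = 26.34 g·m⁻²·a⁻¹
zinc: f(T) = -0.071·(T−10) [T>10 °C] = -0.7242
  sulphur-dioxide contribution → 1.536 μm/a
  chloride contribution → 1.28 μm/a
  ⇒ r_corr(zinc) = 2.816 μm/a
  mass loss = 2.816 μm/a × 7.14 g/cm³ = 20.1 g·m⁻²·a⁻¹
Ordering by g·m⁻²·a⁻¹: copper (26.3) > zinc (20.1)

copper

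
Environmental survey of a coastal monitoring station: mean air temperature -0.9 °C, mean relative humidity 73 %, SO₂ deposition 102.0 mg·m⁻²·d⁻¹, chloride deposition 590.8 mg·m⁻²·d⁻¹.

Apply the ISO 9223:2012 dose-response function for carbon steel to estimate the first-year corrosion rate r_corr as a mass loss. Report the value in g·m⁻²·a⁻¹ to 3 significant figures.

carbon steel: temperature factor f = +0.150·(-10.9) = -1.6350
  SO₂ term: 1.77·102.0^0.52·exp(0.02·73-1.6350) = 16.46
  Cl⁻ term: 0.102·590.8^0.62·exp(0.033·73+0.04·-0.9) = 57.21
  r_corr = 16.46 + 57.21 = 73.67 μm/a
Convert to mass loss: 73.67 μm/a × 7.85 g/cm³ = 578.3 g·m⁻²·a⁻¹

r_corr = 578 g·m⁻²·a⁻¹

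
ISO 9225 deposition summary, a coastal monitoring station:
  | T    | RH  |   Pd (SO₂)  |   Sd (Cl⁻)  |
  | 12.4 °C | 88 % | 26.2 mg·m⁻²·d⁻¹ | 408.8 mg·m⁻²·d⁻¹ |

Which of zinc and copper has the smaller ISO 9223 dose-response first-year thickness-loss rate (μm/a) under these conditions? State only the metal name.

zinc: temperature factor f = -0.071·(2.4) = -0.1704
  Pd branch = 0.0129·Pd^0.44·e^(0.046·RH+f) = 2.622 μm/a
  Cl⁻ term: 0.0175·408.8^0.57·exp(0.008·88+0.085·12.4) = 3.127
  sum: 2.622 + 3.127 → r_corr = 5.749 μm/a
copper: f(T) = -0.080·(T−10) [T>10 °C] = -0.1920
  Pd branch = 0.0053·Pd^0.26·e^(0.059·RH+f) = 1.839 μm/a
  Sd branch = 0.01025·Sd^0.27·e^(0.036·RH+0.049·T) = 2.268 μm/a
  sum: 1.839 + 2.268 → r_corr = 4.106 μm/a
Ordering by μm/a: zinc (5.75) > copper (4.11)

copper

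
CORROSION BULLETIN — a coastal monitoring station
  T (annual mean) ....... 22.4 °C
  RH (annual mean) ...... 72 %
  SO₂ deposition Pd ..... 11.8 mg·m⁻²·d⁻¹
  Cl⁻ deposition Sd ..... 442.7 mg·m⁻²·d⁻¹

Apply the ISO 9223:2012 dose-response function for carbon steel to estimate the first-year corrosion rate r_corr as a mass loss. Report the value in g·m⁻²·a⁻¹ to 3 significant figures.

r_corr = 1.03e+03 g·m⁻²·a⁻¹

carbon steel: f(T) = -0.054·(T−10) [T>10 °C] = -0.6696
  Pd branch = 1.77·Pd^0.52·e^(0.02·RH+f) = 13.8 μm/a
  Cl⁻ term: 0.102·442.7^0.62·exp(0.033·72+0.04·22.4) = 117.5
  sum: 13.8 + 117.5 → r_corr = 131.3 μm/a
Convert to mass loss: 131.3 μm/a × 7.85 g/cm³ = 1031 g·m⁻²·a⁻¹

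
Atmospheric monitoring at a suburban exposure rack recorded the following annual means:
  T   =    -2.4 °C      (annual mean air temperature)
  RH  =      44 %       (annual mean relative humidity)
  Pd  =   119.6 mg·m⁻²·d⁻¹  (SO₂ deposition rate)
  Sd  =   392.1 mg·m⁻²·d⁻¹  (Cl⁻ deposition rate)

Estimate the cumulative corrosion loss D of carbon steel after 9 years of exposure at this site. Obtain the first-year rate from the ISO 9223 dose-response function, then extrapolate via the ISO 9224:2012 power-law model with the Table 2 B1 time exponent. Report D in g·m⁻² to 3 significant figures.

carbon steel: T≤10 °C ⇒ hinge +0.150·(-2.4−10) = -1.8600
  Pd branch = 1.77·Pd^0.52·e^(0.02·RH+f) = 7.994 μm/a
  Cl⁻ term: 0.102·392.1^0.62·exp(0.033·44+0.04·-2.4) = 16.05
  sum: 7.994 + 16.05 → r_corr = 24.04 μm/a
Long-term exponent b (ISO 9224 Table 2, B1) = 0.523
  D(9) = 24.04 × 9^0.523 = 24.04 × 3.156 = 75.86 μm
  Mass loss = 75.86 μm × 7.85 g/cm³ = 595.5 g·m⁻²

D(9) = 596 g·m⁻²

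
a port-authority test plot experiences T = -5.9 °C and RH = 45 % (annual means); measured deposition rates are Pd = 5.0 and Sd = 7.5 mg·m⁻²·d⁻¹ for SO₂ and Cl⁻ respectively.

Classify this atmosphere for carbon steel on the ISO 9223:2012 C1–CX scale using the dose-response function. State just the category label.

carbon steel: temperature factor f = +0.150·(-15.9) = -2.3850
  sulphur-dioxide contribution → 0.9258 μm/a
  chloride contribution → 1.24 μm/a
  ⇒ r_corr(carbon steel) = 2.166 μm/a
ISO 9223 Table 2 (carbon steel): 1.3 < 2.17 ≤ 25 μm/a ⇒ C2

C2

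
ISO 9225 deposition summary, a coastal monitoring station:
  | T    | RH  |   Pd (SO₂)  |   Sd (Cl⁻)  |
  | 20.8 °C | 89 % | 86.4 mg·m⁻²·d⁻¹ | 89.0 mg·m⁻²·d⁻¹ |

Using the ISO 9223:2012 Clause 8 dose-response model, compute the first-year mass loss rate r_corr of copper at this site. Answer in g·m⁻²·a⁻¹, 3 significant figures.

r_corr = 33.2 g·m⁻²·a⁻¹

copper: T>10 °C ⇒ hinge -0.080·(20.8−10) = -0.8640
  sulphur-dioxide contribution → 1.358 μm/a
  chloride contribution → 2.351 μm/a
  ⇒ r_corr(copper) = 3.709 μm/a
Convert to mass loss: 3.709 μm/a × 8.96 g/cm³ = 33.23 g·m⁻²·a⁻¹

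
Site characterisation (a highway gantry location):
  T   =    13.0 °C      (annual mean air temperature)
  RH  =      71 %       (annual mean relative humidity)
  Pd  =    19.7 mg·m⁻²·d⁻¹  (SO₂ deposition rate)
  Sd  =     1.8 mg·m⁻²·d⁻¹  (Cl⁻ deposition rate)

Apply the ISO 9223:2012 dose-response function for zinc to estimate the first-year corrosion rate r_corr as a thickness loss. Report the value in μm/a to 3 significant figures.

r_corr = 1.14 μm/a

zinc: T>10 °C ⇒ hinge -0.071·(13.0−10) = -0.2130
  SO₂ term: 0.0129·19.7^0.44·exp(0.046·71-0.2130) = 1.014
  Sd branch = 0.0175·Sd^0.57·e^(0.008·RH+0.085·T) = 0.1304 μm/a
  sum: 1.014 + 0.1304 → r_corr = 1.144 μm/a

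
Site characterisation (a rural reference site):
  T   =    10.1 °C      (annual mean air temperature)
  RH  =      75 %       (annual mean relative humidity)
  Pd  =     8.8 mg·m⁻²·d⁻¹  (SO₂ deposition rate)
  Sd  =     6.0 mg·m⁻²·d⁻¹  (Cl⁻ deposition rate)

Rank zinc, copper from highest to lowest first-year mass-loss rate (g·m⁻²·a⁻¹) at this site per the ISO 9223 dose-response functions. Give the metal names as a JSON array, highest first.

zinc: temperature factor f = -0.071·(0.1) = -0.0071
  SO₂ term: 0.0129·8.8^0.44·exp(0.046·75-0.0071) = 1.05
  Sd branch = 0.0175·Sd^0.57·e^(0.008·RH+0.085·T) = 0.2089 μm/a
  r_corr = 1.05 + 0.2089 = 1.259 μm/a
  mass loss = 1.259 μm/a × 7.14 g/cm³ = 8.992 g·m⁻²·a⁻¹
copper: f(T) = -0.080·(T−10) [T>10 °C] = -0.0080
  SO₂ term: 0.0053·8.8^0.26·exp(0.059·75-0.0080) = 0.7729
  Sd branch = 0.01025·Sd^0.27·e^(0.036·RH+0.049·T) = 0.4058 μm/a
  r_corr = 0.7729 + 0.4058 = 1.179 μm/a
  mass loss = 1.179 μm/a × 8.96 g/cm³ = 10.56 g·m⁻²·a⁻¹
Ordering by g·m⁻²·a⁻¹: copper (10.6) > zinc (8.99)

["copper", "zinc"]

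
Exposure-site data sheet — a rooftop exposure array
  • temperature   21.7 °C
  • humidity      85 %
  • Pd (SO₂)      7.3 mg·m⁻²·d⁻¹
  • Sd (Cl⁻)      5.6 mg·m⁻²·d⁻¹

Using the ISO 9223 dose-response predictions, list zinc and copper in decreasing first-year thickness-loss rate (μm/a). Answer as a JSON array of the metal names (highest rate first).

["copper", "zinc"]

zinc: f(T) = -0.071·(T−10) [T>10 °C] = -0.8307
  sulphur-dioxide contribution → 0.6726 μm/a
  chloride contribution → 0.5833 μm/a
  total first-year rate 1.256 μm/a
copper: T>10 °C ⇒ hinge -0.080·(21.7−10) = -0.9360
  sulphur-dioxide contribution → 0.5251 μm/a
  chloride contribution → 1.008 μm/a
  total first-year rate 1.533 μm/a
Ordering by μm/a: copper (1.53) > zinc (1.26)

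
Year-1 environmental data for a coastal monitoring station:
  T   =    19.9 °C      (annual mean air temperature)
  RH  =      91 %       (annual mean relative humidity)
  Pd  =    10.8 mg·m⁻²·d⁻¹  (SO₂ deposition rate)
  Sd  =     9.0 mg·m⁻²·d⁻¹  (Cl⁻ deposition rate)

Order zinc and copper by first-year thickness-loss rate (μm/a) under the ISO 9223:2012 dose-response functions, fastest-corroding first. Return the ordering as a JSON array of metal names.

["copper", "zinc"]

zinc: temperature factor f = -0.071·(9.9) = -0.7029
  SO₂ term: 0.0129·10.8^0.44·exp(0.046·91-0.7029) = 1.197
  Sd branch = 0.0175·Sd^0.57·e^(0.008·RH+0.085·T) = 0.6882 μm/a
  r_corr = 1.197 + 0.6882 = 1.885 μm/a
copper: T>10 °C ⇒ hinge -0.080·(19.9−10) = -0.7920
  Pd branch = 0.0053·Pd^0.26·e^(0.059·RH+f) = 0.9566 μm/a
  Cl⁻ term: 0.01025·9.0^0.27·exp(0.036·91+0.049·19.9) = 1.302
  r_corr = 0.9566 + 1.302 = 2.259 μm/a
Ordering by μm/a: copper (2.26) > zinc (1.88)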